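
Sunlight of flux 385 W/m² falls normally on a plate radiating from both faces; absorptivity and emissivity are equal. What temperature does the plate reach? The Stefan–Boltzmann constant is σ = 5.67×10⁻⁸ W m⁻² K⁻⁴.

T ≈ 241 K

Absorbed flux αS = emitted flux 2εσT⁴ per unit area; with α = ε this gives T = (S/2σ)^(1/4).
T = (385 / (2 × 5.67×10⁻⁸))^(1/4) = (3.40×10^9)^(1/4).
T = 241 K.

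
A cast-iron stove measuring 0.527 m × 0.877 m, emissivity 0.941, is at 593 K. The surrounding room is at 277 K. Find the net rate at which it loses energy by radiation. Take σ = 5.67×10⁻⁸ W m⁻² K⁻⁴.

A = 0.527 × 0.877 = 0.462 m².
Q = εσA(T⁴ − T_s⁴). T⁴ − T_s⁴ = (593)⁴ − (277)⁴ = 1.24×10^11 − 5.89×10^9 = 1.18×10^11 K⁴.
Q = 0.941 × 5.67×10⁻⁸ × 0.462 × 1.18×10^11 = 2900 W.

Q ≈ 2900 W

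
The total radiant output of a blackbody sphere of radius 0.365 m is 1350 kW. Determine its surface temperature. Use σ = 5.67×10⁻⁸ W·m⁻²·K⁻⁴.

A = 4πr² = 4π × (0.365)² = 1.67 m².
From P = σAT⁴, T = (P / σA)^(1/4) = (1.35×10^6 / (5.67×10⁻⁸ × 1.67))^(1/4).
T = (1.42×10^13)^(1/4) = 1940 K.

T ≈ 1940 K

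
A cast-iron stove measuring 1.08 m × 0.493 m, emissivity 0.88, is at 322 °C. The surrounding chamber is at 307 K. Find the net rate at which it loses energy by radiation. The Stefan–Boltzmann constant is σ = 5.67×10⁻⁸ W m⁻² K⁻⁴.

Q ≈ 3090 W

A = 1.08 × 0.493 = 0.532 m².
Convert: 322 °C = 595 K.
Q = εσA(T⁴ − T_s⁴). T⁴ − T_s⁴ = (595)⁴ − (307)⁴ = 1.25×10^11 − 8.88×10^9 = 1.16×10^11 K⁴.
Q = 0.88 × 5.67×10⁻⁸ × 0.532 × 1.16×10^11 = 3090 W.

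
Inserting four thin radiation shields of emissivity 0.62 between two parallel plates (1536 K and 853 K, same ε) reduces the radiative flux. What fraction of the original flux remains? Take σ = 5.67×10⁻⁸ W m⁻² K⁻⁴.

ratio ≈ 0.200

With N identical shields there are N+1 = 5 gaps in series, each with the same radiative resistance, so the flux falls to 1/(N+1) of its unshielded value.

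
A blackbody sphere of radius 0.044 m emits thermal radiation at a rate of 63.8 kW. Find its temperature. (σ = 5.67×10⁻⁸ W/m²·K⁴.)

T ≈ 2610 K

A = 4πr² = 4π × (0.044)² = 0.0243 m².
From P = σAT⁴, T = (P / σA)^(1/4) = (63800 / (5.67×10⁻⁸ × 0.0243))^(1/4).
T = (4.63×10^13)^(1/4) = 2610 K.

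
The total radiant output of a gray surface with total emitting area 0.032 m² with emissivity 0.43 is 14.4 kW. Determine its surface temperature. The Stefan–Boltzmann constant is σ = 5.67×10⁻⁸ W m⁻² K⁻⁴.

T ≈ 2070 K

From P = εσAT⁴, T = (P / εσA)^(1/4) = (14400 / (0.43 × 5.67×10⁻⁸ × 0.0320))^(1/4).
T = (1.85×10^13)^(1/4) = 2070 K.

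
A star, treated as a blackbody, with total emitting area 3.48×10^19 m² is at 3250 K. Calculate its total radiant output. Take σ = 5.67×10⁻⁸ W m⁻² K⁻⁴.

P = σAT⁴ = 5.67×10⁻⁸ × 3.48×10^19 × (3250)⁴ = 5.67×10⁻⁸ × 3.48×10^19 × 1.12×10^14.
P = 2.20×10^26 W.

P ≈ 2.20×10^26 W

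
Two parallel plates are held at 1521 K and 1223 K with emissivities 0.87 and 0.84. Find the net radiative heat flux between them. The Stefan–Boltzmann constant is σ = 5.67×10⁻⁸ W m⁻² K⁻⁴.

For two large parallel gray plates, q = σ(T₁⁴ − T₂⁴) / (1/ε₁ + 1/ε₂ − 1).
1/ε₁ + 1/ε₂ − 1 = 1/0.87 + 1/0.84 − 1 = 1.340.
T₁⁴ − T₂⁴ = 5.35×10^12 − 2.24×10^12 = 3.11×10^12 K⁴.
q = 5.67×10⁻⁸ × 3.11×10^12 / 1.340 = 1.32×10^5 W/m².

q ≈ 1.32×10^5 W/m²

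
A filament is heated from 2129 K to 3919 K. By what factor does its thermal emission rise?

ratio ≈ 11.5

P ∝ T⁴, so the ratio is (3919/2129)⁴ = (1.841)⁴ = 11.5.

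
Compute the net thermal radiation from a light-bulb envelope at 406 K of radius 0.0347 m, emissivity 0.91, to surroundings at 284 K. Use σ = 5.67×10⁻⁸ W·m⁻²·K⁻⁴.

A = 4πr² = 4π × (0.0347)² = 0.0151 m².
Q = εσA(T⁴ − T_s⁴). T⁴ − T_s⁴ = (406)⁴ − (284)⁴ = 2.72×10^10 − 6.51×10^9 = 2.07×10^10 K⁴.
Q = 0.91 × 5.67×10⁻⁸ × 0.0151 × 2.07×10^10 = 16.1 W.

Q ≈ 16.1 W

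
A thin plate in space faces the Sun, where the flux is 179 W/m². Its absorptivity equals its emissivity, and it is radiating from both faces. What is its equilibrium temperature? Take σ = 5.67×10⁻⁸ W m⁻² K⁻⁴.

T ≈ 199 K

Absorbed flux αS = emitted flux 2εσT⁴ per unit area; with α = ε this gives T = (S/2σ)^(1/4).
T = (179 / (2 × 5.67×10⁻⁸))^(1/4) = (1.58×10^9)^(1/4).
T = 199 K.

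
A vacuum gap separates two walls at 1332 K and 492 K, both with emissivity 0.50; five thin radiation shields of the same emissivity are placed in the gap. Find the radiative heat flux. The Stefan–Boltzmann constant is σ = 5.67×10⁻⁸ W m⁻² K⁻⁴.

Each of the 6 gaps contributes resistance (2/ε − 1) = 2/0.50 − 1 = 3.000; total = 18.00.
q = σ(T₁⁴ − T₂⁴) / 18.00 = 5.67×10⁻⁸ × 3.09×10^12 / 18.00 = 9730 W/m².

q ≈ 9730 W/m²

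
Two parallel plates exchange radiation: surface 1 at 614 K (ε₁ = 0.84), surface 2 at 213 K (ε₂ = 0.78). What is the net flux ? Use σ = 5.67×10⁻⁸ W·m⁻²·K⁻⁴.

q ≈ 5390 W/m²

For two large parallel gray plates, q = σ(T₁⁴ − T₂⁴) / (1/ε₁ + 1/ε₂ − 1).
1/ε₁ + 1/ε₂ − 1 = 1/0.84 + 1/0.78 − 1 = 1.473.
T₁⁴ − T₂⁴ = 1.42×10^11 − 2.06×10^9 = 1.40×10^11 K⁴.
q = 5.67×10⁻⁸ × 1.40×10^11 / 1.473 = 5390 W/m².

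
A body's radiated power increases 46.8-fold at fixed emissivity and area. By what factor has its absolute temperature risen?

P ∝ T⁴ ⇒ T ∝ P^(1/4), so T scales by (46.8)^(1/4) = 2.62.

factor ≈ 2.62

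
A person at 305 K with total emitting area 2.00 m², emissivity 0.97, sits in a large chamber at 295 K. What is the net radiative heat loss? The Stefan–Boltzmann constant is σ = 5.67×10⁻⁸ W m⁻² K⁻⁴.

Q ≈ 119 W

Q = εσA(T⁴ − T_s⁴). T⁴ − T_s⁴ = (305)⁴ − (295)⁴ = 8.65×10^9 − 7.57×10^9 = 1.08×10^9 K⁴.
Q = 0.97 × 5.67×10⁻⁸ × 2.00 × 1.08×10^9 = 119 W.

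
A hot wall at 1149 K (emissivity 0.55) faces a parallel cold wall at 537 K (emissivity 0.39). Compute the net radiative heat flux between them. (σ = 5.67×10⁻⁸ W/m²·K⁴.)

q ≈ 27800 W/m²

For two large parallel gray plates, q = σ(T₁⁴ − T₂⁴) / (1/ε₁ + 1/ε₂ − 1).
1/ε₁ + 1/ε₂ − 1 = 1/0.55 + 1/0.39 − 1 = 3.382.
T₁⁴ − T₂⁴ = 1.74×10^12 − 8.32×10^10 = 1.66×10^12 K⁴.
q = 5.67×10⁻⁸ × 1.66×10^12 / 3.382 = 27800 W/m².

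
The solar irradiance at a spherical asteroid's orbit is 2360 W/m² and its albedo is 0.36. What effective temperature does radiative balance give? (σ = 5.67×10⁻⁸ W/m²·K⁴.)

T ≈ 286 K

Power absorbed = (1−a)S·πR²; power emitted = 4πR²σT⁴. Equating and cancelling πR²:
T = ((1−a)S / 4σ)^(1/4) = (1510 / (4 × 5.67×10⁻⁸))^(1/4) = (6.66×10^9)^(1/4).
T = 286 K.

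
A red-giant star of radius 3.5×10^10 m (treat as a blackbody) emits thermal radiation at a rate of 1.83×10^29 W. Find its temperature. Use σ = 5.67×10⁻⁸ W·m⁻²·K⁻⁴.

A = 4πr² = 4π × (3.5×10^10)² = 1.54×10^22 m².
From P = σAT⁴, T = (P / σA)^(1/4) = (1.83×10^29 / (5.67×10⁻⁸ × 1.54×10^22))^(1/4).
T = (2.10×10^14)^(1/4) = 3810 K.

T ≈ 3810 K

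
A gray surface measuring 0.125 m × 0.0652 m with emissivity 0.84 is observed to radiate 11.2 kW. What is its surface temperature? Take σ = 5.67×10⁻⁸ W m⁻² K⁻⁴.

A = 0.125 × 0.0652 = 8.15×10^-3 m².
From P = εσAT⁴, T = (P / εσA)^(1/4) = (11200 / (0.84 × 5.67×10⁻⁸ × 8.15×10^-3))^(1/4).
T = (2.89×10^13)^(1/4) = 2320 K.

T ≈ 2320 K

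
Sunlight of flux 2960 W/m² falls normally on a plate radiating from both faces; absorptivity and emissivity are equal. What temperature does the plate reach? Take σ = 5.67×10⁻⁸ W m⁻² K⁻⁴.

T ≈ 402 K

Absorbed flux αS = emitted flux 2εσT⁴ per unit area; with α = ε this gives T = (S/2σ)^(1/4).
T = (2960 / (2 × 5.67×10⁻⁸))^(1/4) = (2.61×10^10)^(1/4).
T = 402 K.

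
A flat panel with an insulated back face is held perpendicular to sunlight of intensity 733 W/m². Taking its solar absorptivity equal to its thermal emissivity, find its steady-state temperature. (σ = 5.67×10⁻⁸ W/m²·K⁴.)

T ≈ 337 K

Absorbed flux αS = emitted flux εσT⁴ (one radiating face); with α = ε, T = (S/σ)^(1/4).
T = (733 / 5.67×10⁻⁸)^(1/4) = (1.29×10^10)^(1/4).
T = 337 K.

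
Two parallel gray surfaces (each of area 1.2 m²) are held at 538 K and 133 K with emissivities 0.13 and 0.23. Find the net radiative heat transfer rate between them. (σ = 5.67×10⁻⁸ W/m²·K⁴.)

For two large parallel gray plates, q = σ(T₁⁴ − T₂⁴) / (1/ε₁ + 1/ε₂ − 1).
1/ε₁ + 1/ε₂ − 1 = 1/0.13 + 1/0.23 − 1 = 11.04.
T₁⁴ − T₂⁴ = 8.38×10^10 − 3.13×10^8 = 8.35×10^10 K⁴.
q = 5.67×10⁻⁸ × 8.35×10^10 / 11.04 = 429 W/m².
Q = q·A = 429 × 1.2 = 514 W.

Q ≈ 514 W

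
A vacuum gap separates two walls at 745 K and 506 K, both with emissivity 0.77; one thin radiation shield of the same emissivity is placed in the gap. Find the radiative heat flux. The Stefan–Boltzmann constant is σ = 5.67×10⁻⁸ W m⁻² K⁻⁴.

Each of the 2 gaps contributes resistance (2/ε − 1) = 2/0.77 − 1 = 1.597; total = 3.195.
q = σ(T₁⁴ − T₂⁴) / 3.195 = 5.67×10⁻⁸ × 2.42×10^11 / 3.195 = 4300 W/m².

q ≈ 4300 W/m²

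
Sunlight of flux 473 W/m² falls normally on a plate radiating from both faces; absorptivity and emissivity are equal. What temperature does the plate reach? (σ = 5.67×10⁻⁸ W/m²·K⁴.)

Absorbed flux αS = emitted flux 2εσT⁴ per unit area; with α = ε this gives T = (S/2σ)^(1/4).
T = (473 / (2 × 5.67×10⁻⁸))^(1/4) = (4.17×10^9)^(1/4).
T = 254 K.

T ≈ 254 K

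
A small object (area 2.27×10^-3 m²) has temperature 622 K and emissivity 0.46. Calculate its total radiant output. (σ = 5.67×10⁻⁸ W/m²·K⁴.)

P = εσAT⁴ = 0.46 × 5.67×10⁻⁸ × 2.27×10^-3 × (622)⁴ = 0.46 × 5.67×10⁻⁸ × 2.27×10^-3 × 1.50×10^11.
P = 8.86 W.

P ≈ 8.86 W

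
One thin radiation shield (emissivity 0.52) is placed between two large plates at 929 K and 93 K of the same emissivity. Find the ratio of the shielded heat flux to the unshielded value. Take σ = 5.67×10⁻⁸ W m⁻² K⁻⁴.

ratio ≈ 0.500

With N identical shields there are N+1 = 2 gaps in series, each with the same radiative resistance, so the flux falls to 1/(N+1) of its unshielded value.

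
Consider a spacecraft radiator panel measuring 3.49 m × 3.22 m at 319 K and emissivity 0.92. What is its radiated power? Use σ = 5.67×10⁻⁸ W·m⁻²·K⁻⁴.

A = 3.49 × 3.22 = 11.2 m².
P = εσAT⁴ = 0.92 × 5.67×10⁻⁸ × 11.2 × (319)⁴ = 0.92 × 5.67×10⁻⁸ × 11.2 × 1.04×10^10.
P = 6070 W.

P ≈ 6070 W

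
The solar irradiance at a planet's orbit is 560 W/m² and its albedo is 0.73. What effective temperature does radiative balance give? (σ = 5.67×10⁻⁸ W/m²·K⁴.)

T ≈ 161 K

Power absorbed = (1−a)S·πR²; power emitted = 4πR²σT⁴. Equating and cancelling πR²:
T = ((1−a)S / 4σ)^(1/4) = (151 / (4 × 5.67×10⁻⁸))^(1/4) = (6.67×10^8)^(1/4).
T = 161 K.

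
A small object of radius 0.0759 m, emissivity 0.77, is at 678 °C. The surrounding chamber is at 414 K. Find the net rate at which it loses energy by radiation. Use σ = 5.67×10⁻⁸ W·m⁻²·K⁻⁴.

Q ≈ 2490 W

A = 4πr² = 4π × (0.0759)² = 0.0724 m².
Convert: 678 °C = 951 K.
Q = εσA(T⁴ − T_s⁴). T⁴ − T_s⁴ = (951)⁴ − (414)⁴ = 8.18×10^11 − 2.94×10^10 = 7.89×10^11 K⁴.
Q = 0.77 × 5.67×10⁻⁸ × 0.0724 × 7.89×10^11 = 2490 W.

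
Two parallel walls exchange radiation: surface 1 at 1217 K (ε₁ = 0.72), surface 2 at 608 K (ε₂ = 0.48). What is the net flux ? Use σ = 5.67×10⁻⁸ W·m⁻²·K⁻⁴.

q ≈ 47200 W/m²

For two large parallel gray plates, q = σ(T₁⁴ − T₂⁴) / (1/ε₁ + 1/ε₂ − 1).
1/ε₁ + 1/ε₂ − 1 = 1/0.72 + 1/0.48 − 1 = 2.472.
T₁⁴ − T₂⁴ = 2.19×10^12 − 1.37×10^11 = 2.06×10^12 K⁴.
q = 5.67×10⁻⁸ × 2.06×10^12 / 2.472 = 47200 W/m².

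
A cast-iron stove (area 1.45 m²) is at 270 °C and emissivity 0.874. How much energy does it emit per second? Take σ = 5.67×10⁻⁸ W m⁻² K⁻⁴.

270 °C = 543 K.
P = εσAT⁴ = 0.874 × 5.67×10⁻⁸ × 1.45 × (543)⁴ = 0.874 × 5.67×10⁻⁸ × 1.45 × 8.69×10^10.
P = 6250 W.

P ≈ 6250 W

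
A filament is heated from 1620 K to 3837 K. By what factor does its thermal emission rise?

ratio ≈ 31.5

P ∝ T⁴, so the ratio is (3837/1620)⁴ = (2.369)⁴ = 31.5.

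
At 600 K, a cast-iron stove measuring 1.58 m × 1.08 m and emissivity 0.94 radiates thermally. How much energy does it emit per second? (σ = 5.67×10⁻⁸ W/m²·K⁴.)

A = 1.58 × 1.08 = 1.71 m².
P = εσAT⁴ = 0.94 × 5.67×10⁻⁸ × 1.71 × (600)⁴ = 0.94 × 5.67×10⁻⁸ × 1.71 × 1.30×10^11.
P = 11800 W.

P ≈ 11800 W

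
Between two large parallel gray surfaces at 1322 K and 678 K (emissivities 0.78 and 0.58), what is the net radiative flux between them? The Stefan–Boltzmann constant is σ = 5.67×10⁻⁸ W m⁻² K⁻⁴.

For two large parallel gray plates, q = σ(T₁⁴ − T₂⁴) / (1/ε₁ + 1/ε₂ − 1).
1/ε₁ + 1/ε₂ − 1 = 1/0.78 + 1/0.58 − 1 = 2.006.
T₁⁴ − T₂⁴ = 3.05×10^12 − 2.11×10^11 = 2.84×10^12 K⁴.
q = 5.67×10⁻⁸ × 2.84×10^12 / 2.006 = 80400 W/m².

q ≈ 80400 W/m²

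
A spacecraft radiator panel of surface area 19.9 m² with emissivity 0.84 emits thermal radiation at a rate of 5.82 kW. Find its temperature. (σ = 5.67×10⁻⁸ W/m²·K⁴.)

From P = εσAT⁴, T = (P / εσA)^(1/4) = (5820 / (0.84 × 5.67×10⁻⁸ × 19.9))^(1/4).
T = (6.14×10^9)^(1/4) = 280 K.

T ≈ 280 K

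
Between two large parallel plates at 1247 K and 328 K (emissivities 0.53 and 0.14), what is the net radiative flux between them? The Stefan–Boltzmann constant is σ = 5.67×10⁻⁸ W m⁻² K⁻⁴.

For two large parallel gray plates, q = σ(T₁⁴ − T₂⁴) / (1/ε₁ + 1/ε₂ − 1).
1/ε₁ + 1/ε₂ − 1 = 1/0.53 + 1/0.14 − 1 = 8.030.
T₁⁴ − T₂⁴ = 2.42×10^12 − 1.16×10^10 = 2.41×10^12 K⁴.
q = 5.67×10⁻⁸ × 2.41×10^12 / 8.030 = 17000 W/m².

q ≈ 17000 W/m²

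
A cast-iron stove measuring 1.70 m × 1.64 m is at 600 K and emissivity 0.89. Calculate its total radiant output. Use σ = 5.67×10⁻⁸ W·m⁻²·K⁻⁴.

P ≈ 18200 W

A = 1.70 × 1.64 = 2.79 m².
Stefan–Boltzmann: P = εσAT⁴ = 0.89 × 5.67×10⁻⁸ × 2.79 × (600)⁴ = 0.89 × 5.67×10⁻⁸ × 2.79 × 1.30×10^11.
P = 18200 W.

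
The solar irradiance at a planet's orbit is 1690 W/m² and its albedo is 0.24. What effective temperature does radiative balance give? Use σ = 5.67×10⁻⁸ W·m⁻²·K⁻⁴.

T ≈ 274 K

Power absorbed = (1−a)S·πR²; power emitted = 4πR²σT⁴. Equating and cancelling πR²:
T = ((1−a)S / 4σ)^(1/4) = (1280 / (4 × 5.67×10⁻⁸))^(1/4) = (5.66×10^9)^(1/4).
T = 274 K.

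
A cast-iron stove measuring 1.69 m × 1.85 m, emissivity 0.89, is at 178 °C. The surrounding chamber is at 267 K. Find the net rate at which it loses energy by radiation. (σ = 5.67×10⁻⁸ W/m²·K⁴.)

Q ≈ 5730 W

A = 1.69 × 1.85 = 3.13 m².
Convert: 178 °C = 451 K.
Q = εσA(T⁴ − T_s⁴). T⁴ − T_s⁴ = (451)⁴ − (267)⁴ = 4.14×10^10 − 5.08×10^9 = 3.63×10^10 K⁴.
Q = 0.89 × 5.67×10⁻⁸ × 3.13 × 3.63×10^10 = 5730 W.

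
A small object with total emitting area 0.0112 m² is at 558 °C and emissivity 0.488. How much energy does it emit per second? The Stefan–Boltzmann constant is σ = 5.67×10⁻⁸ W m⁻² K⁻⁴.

558 °C = 831 K.
Stefan–Boltzmann: P = εσAT⁴ = 0.488 × 5.67×10⁻⁸ × 0.0112 × (831)⁴ = 0.488 × 5.67×10⁻⁸ × 0.0112 × 4.77×10^11.
P = 148 W.

P ≈ 148 W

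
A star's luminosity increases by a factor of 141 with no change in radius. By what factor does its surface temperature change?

P ∝ T⁴ ⇒ T ∝ P^(1/4), so T scales by (141)^(1/4) = 3.45.

factor ≈ 3.45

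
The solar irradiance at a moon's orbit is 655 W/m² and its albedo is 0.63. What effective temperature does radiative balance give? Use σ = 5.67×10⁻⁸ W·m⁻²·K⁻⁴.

T ≈ 181 K

Power absorbed = (1−a)S·πR²; power emitted = 4πR²σT⁴. Equating and cancelling πR²:
T = ((1−a)S / 4σ)^(1/4) = (242 / (4 × 5.67×10⁻⁸))^(1/4) = (1.07×10^9)^(1/4).
T = 181 K.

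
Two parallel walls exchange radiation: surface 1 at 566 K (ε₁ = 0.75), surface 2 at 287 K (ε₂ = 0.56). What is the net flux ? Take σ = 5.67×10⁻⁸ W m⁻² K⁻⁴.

q ≈ 2560 W/m²

For two large parallel gray plates, q = σ(T₁⁴ − T₂⁴) / (1/ε₁ + 1/ε₂ − 1).
1/ε₁ + 1/ε₂ − 1 = 1/0.75 + 1/0.56 − 1 = 2.119.
T₁⁴ − T₂⁴ = 1.03×10^11 − 6.78×10^9 = 9.58×10^10 K⁴.
q = 5.67×10⁻⁸ × 9.58×10^10 / 2.119 = 2560 W/m².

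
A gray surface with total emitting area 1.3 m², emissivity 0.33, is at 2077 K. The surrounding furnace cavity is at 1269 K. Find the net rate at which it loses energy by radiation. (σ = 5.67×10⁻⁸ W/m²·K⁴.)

Q ≈ 3.90×10^5 W

Q = εσA(T⁴ − T_s⁴). T⁴ − T_s⁴ = (2077)⁴ − (1269)⁴ = 1.86×10^13 − 2.59×10^12 = 1.60×10^13 K⁴.
Q = 0.33 × 5.67×10⁻⁸ × 1.30 × 1.60×10^13 = 3.90×10^5 W.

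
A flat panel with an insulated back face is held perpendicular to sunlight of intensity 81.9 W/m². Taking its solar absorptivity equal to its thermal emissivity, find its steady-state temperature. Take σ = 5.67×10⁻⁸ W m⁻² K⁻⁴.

T ≈ 195 K

Absorbed flux αS = emitted flux εσT⁴ (one radiating face); with α = ε, T = (S/σ)^(1/4).
T = (81.9 / 5.67×10⁻⁸)^(1/4) = (1.44×10^9)^(1/4).
T = 195 K.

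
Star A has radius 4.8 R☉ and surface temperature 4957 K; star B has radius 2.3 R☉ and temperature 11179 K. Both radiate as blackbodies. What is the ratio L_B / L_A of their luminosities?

L = 4πR²σT⁴ ∝ R²T⁴, so L_B/L_A = (2.3/4.8)² × (11179/4957)⁴ = 0.230 × 25.9 = 5.94.

L_B/L_A ≈ 5.94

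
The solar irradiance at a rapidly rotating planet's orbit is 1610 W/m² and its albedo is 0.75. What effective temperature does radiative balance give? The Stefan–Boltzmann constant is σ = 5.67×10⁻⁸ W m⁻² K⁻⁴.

Power absorbed = (1−a)S·πR²; power emitted = 4πR²σT⁴. Equating and cancelling πR²:
T = ((1−a)S / 4σ)^(1/4) = (402 / (4 × 5.67×10⁻⁸))^(1/4) = (1.77×10^9)^(1/4).
T = 205 K.

T ≈ 205 K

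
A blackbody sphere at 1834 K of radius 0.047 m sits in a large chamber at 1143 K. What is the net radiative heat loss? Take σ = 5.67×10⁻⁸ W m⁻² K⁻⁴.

Q ≈ 15100 W

A = 4πr² = 4π × (0.047)² = 0.0278 m².
Q = σA(T⁴ − T_s⁴). T⁴ − T_s⁴ = (1834)⁴ − (1143)⁴ = 1.13×10^13 − 1.71×10^12 = 9.61×10^12 K⁴.
Q = 5.67×10⁻⁸ × 0.0278 × 9.61×10^12 = 15100 W.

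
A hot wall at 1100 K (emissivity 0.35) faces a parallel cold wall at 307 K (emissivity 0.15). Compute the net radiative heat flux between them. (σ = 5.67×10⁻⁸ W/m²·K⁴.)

For two large parallel gray plates, q = σ(T₁⁴ − T₂⁴) / (1/ε₁ + 1/ε₂ − 1).
1/ε₁ + 1/ε₂ − 1 = 1/0.35 + 1/0.15 − 1 = 8.524.
T₁⁴ − T₂⁴ = 1.46×10^12 − 8.88×10^9 = 1.46×10^12 K⁴.
q = 5.67×10⁻⁸ × 1.46×10^12 / 8.524 = 9680 W/m².

q ≈ 9680 W/m²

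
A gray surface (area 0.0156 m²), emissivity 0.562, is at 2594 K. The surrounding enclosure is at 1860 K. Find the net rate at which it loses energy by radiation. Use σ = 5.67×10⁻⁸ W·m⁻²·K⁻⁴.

Q ≈ 16600 W

Q = εσA(T⁴ − T_s⁴). T⁴ − T_s⁴ = (2594)⁴ − (1860)⁴ = 4.53×10^13 − 1.20×10^13 = 3.33×10^13 K⁴.
Q = 0.562 × 5.67×10⁻⁸ × 0.0156 × 3.33×10^13 = 16600 W.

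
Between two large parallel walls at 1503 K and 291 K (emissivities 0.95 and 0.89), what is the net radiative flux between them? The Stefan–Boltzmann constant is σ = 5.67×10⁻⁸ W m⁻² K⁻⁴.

For two large parallel gray plates, q = σ(T₁⁴ − T₂⁴) / (1/ε₁ + 1/ε₂ − 1).
1/ε₁ + 1/ε₂ − 1 = 1/0.95 + 1/0.89 − 1 = 1.176.
T₁⁴ − T₂⁴ = 5.10×10^12 − 7.17×10^9 = 5.10×10^12 K⁴.
q = 5.67×10⁻⁸ × 5.10×10^12 / 1.176 = 2.46×10^5 W/m².

q ≈ 2.46×10^5 W/m²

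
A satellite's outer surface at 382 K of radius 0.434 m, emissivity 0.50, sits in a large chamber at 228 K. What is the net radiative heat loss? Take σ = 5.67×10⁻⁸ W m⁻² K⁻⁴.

Q ≈ 1250 W

A = 4πr² = 4π × (0.434)² = 2.37 m².
Q = εσA(T⁴ − T_s⁴). T⁴ − T_s⁴ = (382)⁴ − (228)⁴ = 2.13×10^10 − 2.70×10^9 = 1.86×10^10 K⁴.
Q = 0.50 × 5.67×10⁻⁸ × 2.37 × 1.86×10^10 = 1250 W.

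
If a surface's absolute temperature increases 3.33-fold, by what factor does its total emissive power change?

P ∝ T⁴, so the power scales as (3.33)⁴ = 123.

factor ≈ 123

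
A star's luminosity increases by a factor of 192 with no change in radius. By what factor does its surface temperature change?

P ∝ T⁴ ⇒ T ∝ P^(1/4), so T scales by (192)^(1/4) = 3.72.

factor ≈ 3.72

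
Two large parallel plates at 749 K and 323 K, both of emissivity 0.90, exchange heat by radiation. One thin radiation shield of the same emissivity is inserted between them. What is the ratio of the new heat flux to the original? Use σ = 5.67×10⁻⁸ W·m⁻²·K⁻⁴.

ratio ≈ 0.500

With N identical shields there are N+1 = 2 gaps in series, each with the same radiative resistance, so the flux falls to 1/(N+1) of its unshielded value.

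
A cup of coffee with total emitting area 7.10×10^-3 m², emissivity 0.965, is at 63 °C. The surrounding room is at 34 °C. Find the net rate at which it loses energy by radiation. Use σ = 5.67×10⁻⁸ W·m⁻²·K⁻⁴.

Q ≈ 1.50 W

Convert: 63 °C = 336 K; 34 °C = 307 K.
Q = εσA(T⁴ − T_s⁴). T⁴ − T_s⁴ = (336)⁴ − (307)⁴ = 1.27×10^10 − 8.88×10^9 = 3.86×10^9 K⁴.
Q = 0.965 × 5.67×10⁻⁸ × 7.10×10^-3 × 3.86×10^9 = 1.50 W.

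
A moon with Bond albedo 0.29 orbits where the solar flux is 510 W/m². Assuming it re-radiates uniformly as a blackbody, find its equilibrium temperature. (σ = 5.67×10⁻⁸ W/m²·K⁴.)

Power absorbed = (1−a)S·πR²; power emitted = 4πR²σT⁴. Equating and cancelling πR²:
T = ((1−a)S / 4σ)^(1/4) = (362 / (4 × 5.67×10⁻⁸))^(1/4) = (1.60×10^9)^(1/4).
T = 200 K.

T ≈ 200 K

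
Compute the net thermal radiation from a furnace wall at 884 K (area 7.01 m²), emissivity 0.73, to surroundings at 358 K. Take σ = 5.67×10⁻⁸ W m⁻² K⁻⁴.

Q = εσA(T⁴ − T_s⁴). T⁴ − T_s⁴ = (884)⁴ − (358)⁴ = 6.11×10^11 − 1.64×10^10 = 5.94×10^11 K⁴.
Q = 0.73 × 5.67×10⁻⁸ × 7.01 × 5.94×10^11 = 1.72×10^5 W.

Q ≈ 1.72×10^5 W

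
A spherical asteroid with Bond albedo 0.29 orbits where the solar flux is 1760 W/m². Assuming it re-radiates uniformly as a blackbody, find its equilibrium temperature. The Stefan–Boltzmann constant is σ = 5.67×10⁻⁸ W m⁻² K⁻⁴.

Power absorbed = (1−a)S·πR²; power emitted = 4πR²σT⁴. Equating and cancelling πR²:
T = ((1−a)S / 4σ)^(1/4) = (1250 / (4 × 5.67×10⁻⁸))^(1/4) = (5.51×10^9)^(1/4).
T = 272 K.

T ≈ 272 K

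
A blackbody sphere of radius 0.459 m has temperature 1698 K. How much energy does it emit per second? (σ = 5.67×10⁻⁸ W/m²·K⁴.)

P ≈ 1.25×10^6 W

A = 4πr² = 4π × (0.459)² = 2.65 m².
P = σAT⁴ = 5.67×10⁻⁸ × 2.65 × (1698)⁴ = 5.67×10⁻⁸ × 2.65 × 8.31×10^12.
P = 1.25×10^6 W.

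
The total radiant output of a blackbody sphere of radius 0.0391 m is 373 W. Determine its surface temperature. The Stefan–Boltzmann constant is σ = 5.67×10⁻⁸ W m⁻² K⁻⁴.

T ≈ 765 K

A = 4πr² = 4π × (0.0391)² = 0.0192 m².
From P = σAT⁴, T = (P / σA)^(1/4) = (373 / (5.67×10⁻⁸ × 0.0192))^(1/4).
T = (3.42×10^11)^(1/4) = 765 K.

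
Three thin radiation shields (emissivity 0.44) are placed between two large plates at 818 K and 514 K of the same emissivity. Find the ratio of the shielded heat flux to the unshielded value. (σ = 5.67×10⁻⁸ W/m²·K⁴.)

ratio ≈ 0.250

With N identical shields there are N+1 = 4 gaps in series, each with the same radiative resistance, so the flux falls to 1/(N+1) of its unshielded value.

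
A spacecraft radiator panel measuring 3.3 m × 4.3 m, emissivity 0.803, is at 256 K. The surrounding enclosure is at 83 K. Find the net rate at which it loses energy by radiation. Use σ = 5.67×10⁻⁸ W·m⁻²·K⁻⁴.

A = 3.3 × 4.3 = 14.2 m².
Q = εσA(T⁴ − T_s⁴). T⁴ − T_s⁴ = (256)⁴ − (83)⁴ = 4.29×10^9 − 4.75×10^7 = 4.25×10^9 K⁴.
Q = 0.803 × 5.67×10⁻⁸ × 14.2 × 4.25×10^9 = 2740 W.

Q ≈ 2740 W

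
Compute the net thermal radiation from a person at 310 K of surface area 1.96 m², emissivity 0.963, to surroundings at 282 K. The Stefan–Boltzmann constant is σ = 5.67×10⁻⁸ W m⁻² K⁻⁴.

Q = εσA(T⁴ − T_s⁴). T⁴ − T_s⁴ = (310)⁴ − (282)⁴ = 9.24×10^9 − 6.32×10^9 = 2.91×10^9 K⁴.
Q = 0.963 × 5.67×10⁻⁸ × 1.96 × 2.91×10^9 = 312 W.

Q ≈ 312 W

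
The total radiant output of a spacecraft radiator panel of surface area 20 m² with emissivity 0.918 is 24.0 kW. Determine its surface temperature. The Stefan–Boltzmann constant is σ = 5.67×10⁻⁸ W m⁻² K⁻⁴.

T ≈ 390 K

From P = εσAT⁴, T = (P / εσA)^(1/4) = (24000 / (0.918 × 5.67×10⁻⁸ × 20.0))^(1/4).
T = (2.31×10^10)^(1/4) = 390 K.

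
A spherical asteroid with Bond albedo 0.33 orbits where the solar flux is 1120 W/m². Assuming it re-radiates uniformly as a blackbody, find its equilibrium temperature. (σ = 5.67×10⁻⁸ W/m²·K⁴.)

Power absorbed = (1−a)S·πR²; power emitted = 4πR²σT⁴. Equating and cancelling πR²:
T = ((1−a)S / 4σ)^(1/4) = (750 / (4 × 5.67×10⁻⁸))^(1/4) = (3.31×10^9)^(1/4).
T = 240 K.

T ≈ 240 K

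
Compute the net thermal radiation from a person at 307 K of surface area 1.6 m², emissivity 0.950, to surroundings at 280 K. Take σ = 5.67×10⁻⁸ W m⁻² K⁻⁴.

Q = εσA(T⁴ − T_s⁴). T⁴ − T_s⁴ = (307)⁴ − (280)⁴ = 8.88×10^9 − 6.15×10^9 = 2.74×10^9 K⁴.
Q = 0.950 × 5.67×10⁻⁸ × 1.60 × 2.74×10^9 = 236 W.

Q ≈ 236 W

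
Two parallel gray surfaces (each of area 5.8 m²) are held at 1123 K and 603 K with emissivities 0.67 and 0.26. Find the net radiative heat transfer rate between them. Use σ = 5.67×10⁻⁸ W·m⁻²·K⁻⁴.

Q ≈ 1.11×10^5 W

For two large parallel gray plates, q = σ(T₁⁴ − T₂⁴) / (1/ε₁ + 1/ε₂ − 1).
1/ε₁ + 1/ε₂ − 1 = 1/0.67 + 1/0.26 − 1 = 4.339.
T₁⁴ − T₂⁴ = 1.59×10^12 − 1.32×10^11 = 1.46×10^12 K⁴.
q = 5.67×10⁻⁸ × 1.46×10^12 / 4.339 = 19100 W/m².
Q = q·A = 19100 × 5.8 = 1.11×10^5 W.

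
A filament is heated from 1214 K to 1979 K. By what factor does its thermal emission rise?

P ∝ T⁴, so the ratio is (1979/1214)⁴ = (1.630)⁴ = 7.06.

ratio ≈ 7.06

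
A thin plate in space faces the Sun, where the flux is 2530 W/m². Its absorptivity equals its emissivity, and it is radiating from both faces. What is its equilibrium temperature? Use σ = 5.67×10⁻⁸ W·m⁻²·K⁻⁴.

T ≈ 386 K

Absorbed flux αS = emitted flux 2εσT⁴ per unit area; with α = ε this gives T = (S/2σ)^(1/4).
T = (2530 / (2 × 5.67×10⁻⁸))^(1/4) = (2.23×10^10)^(1/4).
T = 386 K.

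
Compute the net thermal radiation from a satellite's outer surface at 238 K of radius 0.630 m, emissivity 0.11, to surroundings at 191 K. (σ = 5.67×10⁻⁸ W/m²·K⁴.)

A = 4πr² = 4π × (0.630)² = 4.99 m².
Q = εσA(T⁴ − T_s⁴). T⁴ − T_s⁴ = (238)⁴ − (191)⁴ = 3.21×10^9 − 1.33×10^9 = 1.88×10^9 K⁴.
Q = 0.11 × 5.67×10⁻⁸ × 4.99 × 1.88×10^9 = 58.4 W.

Q ≈ 58.4 W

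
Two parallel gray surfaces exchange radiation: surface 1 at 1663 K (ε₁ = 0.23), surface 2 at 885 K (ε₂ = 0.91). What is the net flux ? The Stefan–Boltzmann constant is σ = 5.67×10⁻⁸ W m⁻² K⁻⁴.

For two large parallel gray plates, q = σ(T₁⁴ − T₂⁴) / (1/ε₁ + 1/ε₂ − 1).
1/ε₁ + 1/ε₂ − 1 = 1/0.23 + 1/0.91 − 1 = 4.447.
T₁⁴ − T₂⁴ = 7.65×10^12 − 6.13×10^11 = 7.03×10^12 K⁴.
q = 5.67×10⁻⁸ × 7.03×10^12 / 4.447 = 89700 W/m².

q ≈ 89700 W/m²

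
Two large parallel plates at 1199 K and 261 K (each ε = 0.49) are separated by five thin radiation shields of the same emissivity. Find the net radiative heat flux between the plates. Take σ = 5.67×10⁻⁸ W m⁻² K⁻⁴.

q ≈ 6320 W/m²

Each of the 6 gaps contributes resistance (2/ε − 1) = 2/0.49 − 1 = 3.082; total = 18.49.
q = σ(T₁⁴ − T₂⁴) / 18.49 = 5.67×10⁻⁸ × 2.06×10^12 / 18.49 = 6320 W/m².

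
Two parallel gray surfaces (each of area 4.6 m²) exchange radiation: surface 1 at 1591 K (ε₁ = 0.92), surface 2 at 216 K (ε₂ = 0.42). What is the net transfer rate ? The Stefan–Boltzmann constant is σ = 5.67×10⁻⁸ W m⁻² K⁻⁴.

For two large parallel gray plates, q = σ(T₁⁴ − T₂⁴) / (1/ε₁ + 1/ε₂ − 1).
1/ε₁ + 1/ε₂ − 1 = 1/0.92 + 1/0.42 − 1 = 2.468.
T₁⁴ − T₂⁴ = 6.41×10^12 − 2.18×10^9 = 6.41×10^12 K⁴.
q = 5.67×10⁻⁸ × 6.41×10^12 / 2.468 = 1.47×10^5 W/m².
Q = q·A = 1.47×10^5 × 4.6 = 6.77×10^5 W.

Q ≈ 6.77×10^5 W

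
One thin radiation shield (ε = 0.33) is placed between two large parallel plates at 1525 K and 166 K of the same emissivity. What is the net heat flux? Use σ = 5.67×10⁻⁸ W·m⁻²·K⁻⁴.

Each of the 2 gaps contributes resistance (2/ε − 1) = 2/0.33 − 1 = 5.061; total = 10.12.
q = σ(T₁⁴ − T₂⁴) / 10.12 = 5.67×10⁻⁸ × 5.41×10^12 / 10.12 = 30300 W/m².

q ≈ 30300 W/m²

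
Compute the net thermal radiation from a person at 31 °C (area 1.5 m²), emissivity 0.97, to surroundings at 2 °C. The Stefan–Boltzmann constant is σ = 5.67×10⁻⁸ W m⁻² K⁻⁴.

Convert: 31 °C = 304 K; 2 °C = 275 K.
Q = εσA(T⁴ − T_s⁴). T⁴ − T_s⁴ = (304)⁴ − (275)⁴ = 8.54×10^9 − 5.72×10^9 = 2.82×10^9 K⁴.
Q = 0.97 × 5.67×10⁻⁸ × 1.50 × 2.82×10^9 = 233 W.

Q ≈ 233 W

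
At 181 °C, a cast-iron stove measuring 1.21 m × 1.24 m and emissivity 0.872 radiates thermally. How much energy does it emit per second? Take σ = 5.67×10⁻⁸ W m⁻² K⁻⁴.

P ≈ 3150 W

A = 1.21 × 1.24 = 1.50 m².
181 °C = 454 K.
Stefan–Boltzmann: P = εσAT⁴ = 0.872 × 5.67×10⁻⁸ × 1.50 × (454)⁴ = 0.872 × 5.67×10⁻⁸ × 1.50 × 4.25×10^10.
P = 3150 W.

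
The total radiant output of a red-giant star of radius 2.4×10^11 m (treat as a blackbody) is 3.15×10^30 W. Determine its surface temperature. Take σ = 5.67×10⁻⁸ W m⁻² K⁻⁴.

T ≈ 2960 K

A = 4πr² = 4π × (2.4×10^11)² = 7.24×10^23 m².
From P = σAT⁴, T = (P / σA)^(1/4) = (3.15×10^30 / (5.67×10⁻⁸ × 7.24×10^23))^(1/4).
T = (7.68×10^13)^(1/4) = 2960 K.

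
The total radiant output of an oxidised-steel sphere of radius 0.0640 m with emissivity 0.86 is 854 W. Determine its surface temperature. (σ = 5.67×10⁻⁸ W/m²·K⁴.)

T ≈ 764 K

A = 4πr² = 4π × (0.0640)² = 0.0515 m².
From P = εσAT⁴, T = (P / εσA)^(1/4) = (854 / (0.86 × 5.67×10⁻⁸ × 0.0515))^(1/4).
T = (3.40×10^11)^(1/4) = 764 K.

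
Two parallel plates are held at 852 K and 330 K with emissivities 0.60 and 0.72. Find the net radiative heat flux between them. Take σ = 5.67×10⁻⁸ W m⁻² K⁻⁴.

q ≈ 14200 W/m²

For two large parallel gray plates, q = σ(T₁⁴ − T₂⁴) / (1/ε₁ + 1/ε₂ − 1).
1/ε₁ + 1/ε₂ − 1 = 1/0.60 + 1/0.72 − 1 = 2.056.
T₁⁴ − T₂⁴ = 5.27×10^11 − 1.19×10^10 = 5.15×10^11 K⁴.
q = 5.67×10⁻⁸ × 5.15×10^11 / 2.056 = 14200 W/m².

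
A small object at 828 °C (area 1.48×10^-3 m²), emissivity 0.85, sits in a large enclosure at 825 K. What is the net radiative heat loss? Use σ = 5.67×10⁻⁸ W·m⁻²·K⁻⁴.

Convert: 828 °C = 1101 K.
Q = εσA(T⁴ − T_s⁴). T⁴ − T_s⁴ = (1101)⁴ − (825)⁴ = 1.47×10^12 − 4.63×10^11 = 1.01×10^12 K⁴.
Q = 0.85 × 5.67×10⁻⁸ × 1.48×10^-3 × 1.01×10^12 = 71.8 W.

Q ≈ 71.8 W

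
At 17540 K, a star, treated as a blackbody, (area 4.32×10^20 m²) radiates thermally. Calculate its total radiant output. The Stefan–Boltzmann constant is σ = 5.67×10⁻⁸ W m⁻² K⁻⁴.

P = σAT⁴ = 5.67×10⁻⁸ × 4.32×10^20 × (17540)⁴ = 5.67×10⁻⁸ × 4.32×10^20 × 9.46×10^16.
P = 2.32×10^30 W.

P ≈ 2.32×10^30 W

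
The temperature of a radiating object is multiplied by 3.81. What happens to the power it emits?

factor ≈ 211

P ∝ T⁴, so the power scales as (3.81)⁴ = 211.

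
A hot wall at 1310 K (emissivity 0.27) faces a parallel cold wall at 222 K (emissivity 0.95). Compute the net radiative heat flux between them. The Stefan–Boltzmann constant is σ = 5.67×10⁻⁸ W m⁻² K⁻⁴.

For two large parallel gray plates, q = σ(T₁⁴ − T₂⁴) / (1/ε₁ + 1/ε₂ − 1).
1/ε₁ + 1/ε₂ − 1 = 1/0.27 + 1/0.95 − 1 = 3.756.
T₁⁴ − T₂⁴ = 2.94×10^12 − 2.43×10^9 = 2.94×10^12 K⁴.
q = 5.67×10⁻⁸ × 2.94×10^12 / 3.756 = 44400 W/m².

q ≈ 44400 W/m²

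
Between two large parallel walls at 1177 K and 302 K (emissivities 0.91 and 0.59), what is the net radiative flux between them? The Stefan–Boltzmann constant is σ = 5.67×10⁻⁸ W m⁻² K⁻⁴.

q ≈ 60400 W/m²

For two large parallel gray plates, q = σ(T₁⁴ − T₂⁴) / (1/ε₁ + 1/ε₂ − 1).
1/ε₁ + 1/ε₂ − 1 = 1/0.91 + 1/0.59 − 1 = 1.794.
T₁⁴ − T₂⁴ = 1.92×10^12 − 8.32×10^9 = 1.91×10^12 K⁴.
q = 5.67×10⁻⁸ × 1.91×10^12 / 1.794 = 60400 W/m².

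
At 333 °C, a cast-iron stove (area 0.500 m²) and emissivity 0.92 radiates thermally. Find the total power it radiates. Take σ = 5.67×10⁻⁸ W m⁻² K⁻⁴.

P ≈ 3520 W

333 °C = 606 K.
Stefan–Boltzmann: P = εσAT⁴ = 0.92 × 5.67×10⁻⁸ × 0.500 × (606)⁴ = 0.92 × 5.67×10⁻⁸ × 0.500 × 1.35×10^11.
P = 3520 W.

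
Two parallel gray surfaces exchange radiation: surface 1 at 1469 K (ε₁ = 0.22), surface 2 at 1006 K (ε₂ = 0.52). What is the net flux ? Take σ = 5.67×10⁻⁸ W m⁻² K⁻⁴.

q ≈ 37700 W/m²

For two large parallel gray plates, q = σ(T₁⁴ − T₂⁴) / (1/ε₁ + 1/ε₂ − 1).
1/ε₁ + 1/ε₂ − 1 = 1/0.22 + 1/0.52 − 1 = 5.469.
T₁⁴ − T₂⁴ = 4.66×10^12 − 1.02×10^12 = 3.63×10^12 K⁴.
q = 5.67×10⁻⁸ × 3.63×10^12 / 5.469 = 37700 W/m².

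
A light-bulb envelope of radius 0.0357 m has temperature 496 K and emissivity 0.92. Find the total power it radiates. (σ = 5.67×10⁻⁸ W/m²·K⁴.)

P ≈ 50.6 W

A = 4πr² = 4π × (0.0357)² = 0.0160 m².
Stefan–Boltzmann: P = εσAT⁴ = 0.92 × 5.67×10⁻⁸ × 0.0160 × (496)⁴ = 0.92 × 5.67×10⁻⁸ × 0.0160 × 6.05×10^10.
P = 50.6 W.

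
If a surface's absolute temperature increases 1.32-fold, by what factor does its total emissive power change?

factor ≈ 3.04

P ∝ T⁴, so the power scales as (1.32)⁴ = 3.04.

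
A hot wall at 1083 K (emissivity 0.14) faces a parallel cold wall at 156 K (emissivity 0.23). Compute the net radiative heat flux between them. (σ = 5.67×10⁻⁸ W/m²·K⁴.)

For two large parallel gray plates, q = σ(T₁⁴ − T₂⁴) / (1/ε₁ + 1/ε₂ − 1).
1/ε₁ + 1/ε₂ − 1 = 1/0.14 + 1/0.23 − 1 = 10.49.
T₁⁴ − T₂⁴ = 1.38×10^12 − 5.92×10^8 = 1.38×10^12 K⁴.
q = 5.67×10⁻⁸ × 1.38×10^12 / 10.49 = 7430 W/m².

q ≈ 7430 W/m²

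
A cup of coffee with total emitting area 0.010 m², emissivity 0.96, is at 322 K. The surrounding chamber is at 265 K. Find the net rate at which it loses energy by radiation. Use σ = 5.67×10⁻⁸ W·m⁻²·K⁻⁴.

Q = εσA(T⁴ − T_s⁴). T⁴ − T_s⁴ = (322)⁴ − (265)⁴ = 1.08×10^10 − 4.93×10^9 = 5.82×10^9 K⁴.
Q = 0.96 × 5.67×10⁻⁸ × 0.0100 × 5.82×10^9 = 3.17 W.

Q ≈ 3.17 W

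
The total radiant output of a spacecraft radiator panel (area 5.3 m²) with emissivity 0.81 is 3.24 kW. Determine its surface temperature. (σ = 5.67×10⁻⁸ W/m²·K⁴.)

T ≈ 340 K

From P = εσAT⁴, T = (P / εσA)^(1/4) = (3240 / (0.81 × 5.67×10⁻⁸ × 5.30))^(1/4).
T = (1.33×10^10)^(1/4) = 340 K.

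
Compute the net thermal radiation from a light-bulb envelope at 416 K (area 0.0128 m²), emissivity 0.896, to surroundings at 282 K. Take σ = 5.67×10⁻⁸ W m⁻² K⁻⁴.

Q ≈ 15.4 W

Q = εσA(T⁴ − T_s⁴). T⁴ − T_s⁴ = (416)⁴ − (282)⁴ = 2.99×10^10 − 6.32×10^9 = 2.36×10^10 K⁴.
Q = 0.896 × 5.67×10⁻⁸ × 0.0128 × 2.36×10^10 = 15.4 W.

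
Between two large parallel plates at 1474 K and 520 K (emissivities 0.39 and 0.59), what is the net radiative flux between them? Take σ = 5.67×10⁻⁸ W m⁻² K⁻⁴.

For two large parallel gray plates, q = σ(T₁⁴ − T₂⁴) / (1/ε₁ + 1/ε₂ − 1).
1/ε₁ + 1/ε₂ − 1 = 1/0.39 + 1/0.59 − 1 = 3.259.
T₁⁴ − T₂⁴ = 4.72×10^12 − 7.31×10^10 = 4.65×10^12 K⁴.
q = 5.67×10⁻⁸ × 4.65×10^12 / 3.259 = 80900 W/m².

q ≈ 80900 W/m²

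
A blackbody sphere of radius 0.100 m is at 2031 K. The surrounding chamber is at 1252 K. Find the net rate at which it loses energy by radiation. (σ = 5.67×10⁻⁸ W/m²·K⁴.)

Q ≈ 1.04×10^5 W

A = 4πr² = 4π × (0.100)² = 0.126 m².
Q = σA(T⁴ − T_s⁴). T⁴ − T_s⁴ = (2031)⁴ − (1252)⁴ = 1.70×10^13 − 2.46×10^12 = 1.46×10^13 K⁴.
Q = 5.67×10⁻⁸ × 0.126 × 1.46×10^13 = 1.04×10^5 W.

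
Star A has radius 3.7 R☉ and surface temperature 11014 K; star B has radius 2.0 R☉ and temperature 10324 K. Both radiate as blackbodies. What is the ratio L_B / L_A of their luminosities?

L_B/L_A ≈ 0.226

L = 4πR²σT⁴ ∝ R²T⁴, so L_B/L_A = (2.0/3.7)² × (10324/11014)⁴ = 0.292 × 0.772 = 0.226.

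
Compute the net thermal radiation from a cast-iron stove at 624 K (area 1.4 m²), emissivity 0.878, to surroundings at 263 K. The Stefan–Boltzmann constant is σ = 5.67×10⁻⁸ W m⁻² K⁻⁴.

Q = εσA(T⁴ − T_s⁴). T⁴ − T_s⁴ = (624)⁴ − (263)⁴ = 1.52×10^11 − 4.78×10^9 = 1.47×10^11 K⁴.
Q = 0.878 × 5.67×10⁻⁸ × 1.40 × 1.47×10^11 = 10200 W.

Q ≈ 10200 W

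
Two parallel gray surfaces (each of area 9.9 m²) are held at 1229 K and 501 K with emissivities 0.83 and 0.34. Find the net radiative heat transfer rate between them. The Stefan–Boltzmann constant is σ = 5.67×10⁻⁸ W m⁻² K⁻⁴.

Q ≈ 3.96×10^5 W

For two large parallel gray plates, q = σ(T₁⁴ − T₂⁴) / (1/ε₁ + 1/ε₂ − 1).
1/ε₁ + 1/ε₂ − 1 = 1/0.83 + 1/0.34 − 1 = 3.146.
T₁⁴ − T₂⁴ = 2.28×10^12 − 6.30×10^10 = 2.22×10^12 K⁴.
q = 5.67×10⁻⁸ × 2.22×10^12 / 3.146 = 40000 W/m².
Q = q·A = 40000 × 9.9 = 3.96×10^5 W.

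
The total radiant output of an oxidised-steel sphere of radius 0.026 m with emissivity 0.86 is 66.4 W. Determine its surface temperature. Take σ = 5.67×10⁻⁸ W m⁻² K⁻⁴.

A = 4πr² = 4π × (0.026)² = 8.49×10^-3 m².
From P = εσAT⁴, T = (P / εσA)^(1/4) = (66.4 / (0.86 × 5.67×10⁻⁸ × 8.49×10^-3))^(1/4).
T = (1.60×10^11)^(1/4) = 633 K.

T ≈ 633 K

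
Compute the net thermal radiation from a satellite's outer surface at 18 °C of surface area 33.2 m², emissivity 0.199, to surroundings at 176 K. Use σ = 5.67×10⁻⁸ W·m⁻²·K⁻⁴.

Q ≈ 2330 W

Convert: 18 °C = 291 K.
Q = εσA(T⁴ − T_s⁴). T⁴ − T_s⁴ = (291)⁴ − (176)⁴ = 7.17×10^9 − 9.60×10^8 = 6.21×10^9 K⁴.
Q = 0.199 × 5.67×10⁻⁸ × 33.2 × 6.21×10^9 = 2330 W.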